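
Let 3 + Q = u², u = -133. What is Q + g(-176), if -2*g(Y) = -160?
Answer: 17766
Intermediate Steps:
g(Y) = 80 (g(Y) = -½*(-160) = 80)
Q = 17686 (Q = -3 + (-133)² = -3 + 17689 = 17686)
Q + g(-176) = 17686 + 80 = 17766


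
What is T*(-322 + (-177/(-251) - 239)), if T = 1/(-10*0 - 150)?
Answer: 23439/6275 ≈ 3.7353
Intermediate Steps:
T = -1/150 (T = 1/(0 - 150) = 1/(-150) = -1/150 ≈ -0.0066667)
T*(-322 + (-177/(-251) - 239)) = -(-322 + (-177/(-251) - 239))/150 = -(-322 + (-177*(-1/251) - 239))/150 = -(-322 + (177/251 - 239))/150 = -(-322 - 59812/251)/150 = -1/150*(-140634/251) = 23439/6275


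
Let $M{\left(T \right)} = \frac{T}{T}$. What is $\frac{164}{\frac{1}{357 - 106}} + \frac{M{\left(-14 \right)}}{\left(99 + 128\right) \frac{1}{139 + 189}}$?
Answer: $\frac{9344556}{227} \approx 41165.0$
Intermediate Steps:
$M{\left(T \right)} = 1$
$\frac{164}{\frac{1}{357 - 106}} + \frac{M{\left(-14 \right)}}{\left(99 + 128\right) \frac{1}{139 + 189}} = \frac{164}{\frac{1}{357 - 106}} + 1 \frac{1}{\left(99 + 128\right) \frac{1}{139 + 189}} = \frac{164}{\frac{1}{251}} + 1 \frac{1}{227 \cdot \frac{1}{328}} = 164 \frac{1}{\frac{1}{251}} + 1 \frac{1}{227 \cdot \frac{1}{328}} = 164 \cdot 251 + 1 \frac{1}{\frac{227}{328}} = 41164 + 1 \cdot \frac{328}{227} = 41164 + \frac{328}{227} = \frac{9344556}{227}$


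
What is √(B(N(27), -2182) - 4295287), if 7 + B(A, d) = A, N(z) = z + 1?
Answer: I*√4295266 ≈ 2072.5*I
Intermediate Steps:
N(z) = 1 + z
B(A, d) = -7 + A
√(B(N(27), -2182) - 4295287) = √((-7 + (1 + 27)) - 4295287) = √((-7 + 28) - 4295287) = √(21 - 4295287) = √(-4295266) = I*√4295266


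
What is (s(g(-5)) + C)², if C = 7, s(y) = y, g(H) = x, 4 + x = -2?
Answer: 1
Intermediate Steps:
x = -6 (x = -4 - 2 = -6)
g(H) = -6
(s(g(-5)) + C)² = (-6 + 7)² = 1² = 1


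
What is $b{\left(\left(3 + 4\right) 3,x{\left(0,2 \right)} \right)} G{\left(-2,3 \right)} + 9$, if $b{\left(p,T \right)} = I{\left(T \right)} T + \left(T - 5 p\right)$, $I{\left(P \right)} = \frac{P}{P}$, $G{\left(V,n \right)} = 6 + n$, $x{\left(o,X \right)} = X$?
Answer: $-900$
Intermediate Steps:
$I{\left(P \right)} = 1$
$b{\left(p,T \right)} = - 5 p + 2 T$ ($b{\left(p,T \right)} = 1 T + \left(T - 5 p\right) = T + \left(T - 5 p\right) = - 5 p + 2 T$)
$b{\left(\left(3 + 4\right) 3,x{\left(0,2 \right)} \right)} G{\left(-2,3 \right)} + 9 = \left(- 5 \left(3 + 4\right) 3 + 2 \cdot 2\right) \left(6 + 3\right) + 9 = \left(- 5 \cdot 7 \cdot 3 + 4\right) 9 + 9 = \left(\left(-5\right) 21 + 4\right) 9 + 9 = \left(-105 + 4\right) 9 + 9 = \left(-101\right) 9 + 9 = -909 + 9 = -900$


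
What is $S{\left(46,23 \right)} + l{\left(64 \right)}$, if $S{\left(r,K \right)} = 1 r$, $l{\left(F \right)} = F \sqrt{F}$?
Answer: $558$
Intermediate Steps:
$l{\left(F \right)} = F^{\frac{3}{2}}$
$S{\left(r,K \right)} = r$
$S{\left(46,23 \right)} + l{\left(64 \right)} = 46 + 64^{\frac{3}{2}} = 46 + 512 = 558$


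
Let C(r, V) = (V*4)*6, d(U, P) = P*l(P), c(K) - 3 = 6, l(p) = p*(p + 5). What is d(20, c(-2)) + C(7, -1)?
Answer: 1110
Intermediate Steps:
l(p) = p*(5 + p)
c(K) = 9 (c(K) = 3 + 6 = 9)
d(U, P) = P²*(5 + P) (d(U, P) = P*(P*(5 + P)) = P²*(5 + P))
C(r, V) = 24*V (C(r, V) = (4*V)*6 = 24*V)
d(20, c(-2)) + C(7, -1) = 9²*(5 + 9) + 24*(-1) = 81*14 - 24 = 1134 - 24 = 1110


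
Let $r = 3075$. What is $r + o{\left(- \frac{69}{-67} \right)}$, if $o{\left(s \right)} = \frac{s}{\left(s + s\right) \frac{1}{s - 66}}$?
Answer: $\frac{407697}{134} \approx 3042.5$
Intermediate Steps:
$o{\left(s \right)} = -33 + \frac{s}{2}$ ($o{\left(s \right)} = \frac{s}{2 s \frac{1}{-66 + s}} = s \frac{-66 + s}{2 s} = -33 + \frac{s}{2}$)
$r + o{\left(- \frac{69}{-67} \right)} = 3075 - \left(33 - \frac{\left(-69\right) \frac{1}{-67}}{2}\right) = 3075 - \left(33 - \frac{\left(-69\right) \left(- \frac{1}{67}\right)}{2}\right) = 3075 + \left(-33 + \frac{1}{2} \cdot \frac{69}{67}\right) = 3075 + \left(-33 + \frac{69}{134}\right) = 3075 - \frac{4353}{134} = \frac{407697}{134}$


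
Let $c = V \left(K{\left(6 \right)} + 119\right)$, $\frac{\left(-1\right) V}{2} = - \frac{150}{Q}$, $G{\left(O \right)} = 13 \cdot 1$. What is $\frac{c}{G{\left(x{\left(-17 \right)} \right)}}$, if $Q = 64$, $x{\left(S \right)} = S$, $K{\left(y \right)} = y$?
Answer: $\frac{9375}{208} \approx 45.072$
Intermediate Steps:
$G{\left(O \right)} = 13$
$V = \frac{75}{16}$ ($V = - 2 \left(- \frac{150}{64}\right) = - 2 \left(\left(-150\right) \frac{1}{64}\right) = \left(-2\right) \left(- \frac{75}{32}\right) = \frac{75}{16} \approx 4.6875$)
$c = \frac{9375}{16}$ ($c = \frac{75 \left(6 + 119\right)}{16} = \frac{75}{16} \cdot 125 = \frac{9375}{16} \approx 585.94$)
$\frac{c}{G{\left(x{\left(-17 \right)} \right)}} = \frac{9375}{16 \cdot 13} = \frac{9375}{16} \cdot \frac{1}{13} = \frac{9375}{208}$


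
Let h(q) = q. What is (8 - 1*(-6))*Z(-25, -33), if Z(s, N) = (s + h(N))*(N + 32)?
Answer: 812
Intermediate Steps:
Z(s, N) = (32 + N)*(N + s) (Z(s, N) = (s + N)*(N + 32) = (N + s)*(32 + N) = (32 + N)*(N + s))
(8 - 1*(-6))*Z(-25, -33) = (8 - 1*(-6))*((-33)**2 + 32*(-33) + 32*(-25) - 33*(-25)) = (8 + 6)*(1089 - 1056 - 800 + 825) = 14*58 = 812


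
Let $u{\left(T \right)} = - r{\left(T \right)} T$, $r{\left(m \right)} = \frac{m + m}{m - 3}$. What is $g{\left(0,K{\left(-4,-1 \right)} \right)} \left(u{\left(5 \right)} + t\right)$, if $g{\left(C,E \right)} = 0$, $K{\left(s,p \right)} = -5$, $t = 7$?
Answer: $0$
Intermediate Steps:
$r{\left(m \right)} = \frac{2 m}{-3 + m}$
$u{\left(T \right)} = - \frac{2 T^{2}}{-3 + T}$ ($u{\left(T \right)} = - \frac{2 T}{-3 + T} T = - \frac{2 T^{2}}{-3 + T}$)
$g{\left(0,K{\left(-4,-1 \right)} \right)} \left(u{\left(5 \right)} + t\right) = 0 \left(- \frac{2 \cdot 5^{2}}{-3 + 5} + 7\right) = 0 \left(\left(-2\right) 25 \cdot \frac{1}{2} + 7\right) = 0 \left(-25 + 7\right) = 0 \left(-18\right) = 0$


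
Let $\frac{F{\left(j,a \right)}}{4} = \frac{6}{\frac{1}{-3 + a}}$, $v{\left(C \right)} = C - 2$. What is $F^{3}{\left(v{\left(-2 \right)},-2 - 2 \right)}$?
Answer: $-4741632$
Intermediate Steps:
$v{\left(C \right)} = -2 + C$ ($v{\left(C \right)} = C - 2 = -2 + C$)
$F{\left(j,a \right)} = -72 + 24 a$ ($F{\left(j,a \right)} = 4 \frac{6}{\frac{1}{-3 + a}} = 4 \cdot 6 \left(-3 + a\right) = 4 \left(-18 + 6 a\right) = -72 + 24 a$)
$F^{3}{\left(v{\left(-2 \right)},-2 - 2 \right)} = \left(-72 + 24 \left(-2 - 2\right)\right)^{3} = \left(-72 + 24 \left(-4\right)\right)^{3} = \left(-72 - 96\right)^{3} = \left(-168\right)^{3} = -4741632$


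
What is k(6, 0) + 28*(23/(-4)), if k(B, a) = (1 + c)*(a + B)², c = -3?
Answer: -233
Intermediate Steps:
k(B, a) = -2*(B + a)² (k(B, a) = (1 - 3)*(a + B)² = -2*(B + a)²)
k(6, 0) + 28*(23/(-4)) = -2*(6 + 0)² + 28*(23/(-4)) = -2*6² + 28*(23*(-¼)) = -2*36 + 28*(-23/4) = -72 - 161 = -233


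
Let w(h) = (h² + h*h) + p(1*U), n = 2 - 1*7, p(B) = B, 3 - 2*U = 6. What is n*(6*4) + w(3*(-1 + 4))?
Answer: 81/2 ≈ 40.500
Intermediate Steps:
U = -3/2 (U = 3/2 - ½*6 = 3/2 - 3 = -3/2 ≈ -1.5000)
n = -5 (n = 2 - 7 = -5)
w(h) = -3/2 + 2*h² (w(h) = (h² + h*h) + 1*(-3/2) = (h² + h²) - 3/2 = 2*h² - 3/2 = -3/2 + 2*h²)
n*(6*4) + w(3*(-1 + 4)) = -30*4 + (-3/2 + 2*(3*(-1 + 4))²) = -5*24 + (-3/2 + 2*(3*3)²) = -120 + (-3/2 + 2*9²) = -120 + (-3/2 + 2*81) = -120 + (-3/2 + 162) = -120 + 321/2 = 81/2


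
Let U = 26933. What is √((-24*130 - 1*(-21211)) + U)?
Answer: 4*√2814 ≈ 212.19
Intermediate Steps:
√((-24*130 - 1*(-21211)) + U) = √((-24*130 - 1*(-21211)) + 26933) = √((-3120 + 21211) + 26933) = √(18091 + 26933) = √45024 = 4*√2814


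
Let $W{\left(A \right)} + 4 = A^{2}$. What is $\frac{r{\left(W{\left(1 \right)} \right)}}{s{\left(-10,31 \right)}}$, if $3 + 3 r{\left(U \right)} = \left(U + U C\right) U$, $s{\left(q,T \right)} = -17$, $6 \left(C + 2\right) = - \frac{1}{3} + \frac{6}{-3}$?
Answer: $\frac{31}{102} \approx 0.30392$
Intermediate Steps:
$C = - \frac{43}{18}$ ($C = -2 + \frac{- \frac{1}{3} + \frac{6}{-3}}{6} = -2 + \frac{\left(-1\right) \frac{1}{3} + 6 \left(- \frac{1}{3}\right)}{6} = -2 + \frac{- \frac{1}{3} - 2}{6} = -2 + \frac{1}{6} \left(- \frac{7}{3}\right) = -2 - \frac{7}{18} = - \frac{43}{18} \approx -2.3889$)
$W{\left(A \right)} = -4 + A^{2}$
$r{\left(U \right)} = -1 - \frac{25 U^{2}}{54}$ ($r{\left(U \right)} = -1 + \frac{\left(U + U \left(- \frac{43}{18}\right)\right) U}{3} = -1 + \frac{\left(U - \frac{43 U}{18}\right) U}{3} = -1 + \frac{- \frac{25 U}{18} U}{3} = -1 + \frac{\left(- \frac{25}{18}\right) U^{2}}{3} = -1 - \frac{25 U^{2}}{54}$)
$\frac{r{\left(W{\left(1 \right)} \right)}}{s{\left(-10,31 \right)}} = \frac{-1 - \frac{25 \left(-4 + 1^{2}\right)^{2}}{54}}{-17} = \left(-1 - \frac{25 \left(-4 + 1\right)^{2}}{54}\right) \left(- \frac{1}{17}\right) = \left(-1 - \frac{25 \left(-3\right)^{2}}{54}\right) \left(- \frac{1}{17}\right) = \left(-1 - \frac{25}{6}\right) \left(- \frac{1}{17}\right) = \left(- \frac{31}{6}\right) \left(- \frac{1}{17}\right) = \frac{31}{102}$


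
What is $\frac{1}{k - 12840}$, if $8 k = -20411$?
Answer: $- \frac{8}{123131} \approx -6.4971 \cdot 10^{-5}$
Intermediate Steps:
$k = - \frac{20411}{8}$ ($k = \frac{1}{8} \left(-20411\right) = - \frac{20411}{8} \approx -2551.4$)
$\frac{1}{k - 12840} = \frac{1}{- \frac{20411}{8} - 12840} = \frac{1}{- \frac{123131}{8}} = - \frac{8}{123131}$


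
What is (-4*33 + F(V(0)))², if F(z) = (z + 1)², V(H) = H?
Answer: 17161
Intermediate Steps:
F(z) = (1 + z)²
(-4*33 + F(V(0)))² = (-4*33 + (1 + 0)²)² = (-132 + 1²)² = (-132 + 1)² = (-131)² = 17161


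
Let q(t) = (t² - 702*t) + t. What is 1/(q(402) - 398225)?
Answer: -1/518423 ≈ -1.9289e-6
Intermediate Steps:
q(t) = t² - 701*t
1/(q(402) - 398225) = 1/(402*(-701 + 402) - 398225) = 1/(402*(-299) - 398225) = 1/(-120198 - 398225) = 1/(-518423) = -1/518423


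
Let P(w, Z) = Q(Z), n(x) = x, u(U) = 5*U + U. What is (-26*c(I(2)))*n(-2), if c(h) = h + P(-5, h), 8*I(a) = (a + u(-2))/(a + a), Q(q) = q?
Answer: -65/2 ≈ -32.500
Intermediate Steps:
u(U) = 6*U
P(w, Z) = Z
I(a) = (-12 + a)/(16*a) (I(a) = ((a + 6*(-2))/(a + a))/8 = ((a - 12)/((2*a)))/8 = ((-12 + a)*(1/(2*a)))/8 = ((-12 + a)/(2*a))/8 = (-12 + a)/(16*a))
c(h) = 2*h (c(h) = h + h = 2*h)
(-26*c(I(2)))*n(-2) = -52*(1/16)*(-12 + 2)/2*(-2) = -52*(1/16)*(½)*(-10)*(-2) = -52*(-5)/16*(-2) = -26*(-5/8)*(-2) = (65/4)*(-2) = -65/2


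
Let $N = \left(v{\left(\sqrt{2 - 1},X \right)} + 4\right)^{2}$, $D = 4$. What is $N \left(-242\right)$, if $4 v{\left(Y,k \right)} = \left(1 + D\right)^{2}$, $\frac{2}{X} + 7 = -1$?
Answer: $- \frac{203401}{8} \approx -25425.0$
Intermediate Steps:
$X = - \frac{1}{4}$ ($X = \frac{2}{-7 - 1} = \frac{2}{-8} = 2 \left(- \frac{1}{8}\right) = - \frac{1}{4} \approx -0.25$)
$v{\left(Y,k \right)} = \frac{25}{4}$ ($v{\left(Y,k \right)} = \frac{\left(1 + 4\right)^{2}}{4} = \frac{5^{2}}{4} = \frac{1}{4} \cdot 25 = \frac{25}{4}$)
$N = \frac{1681}{16}$ ($N = \left(\frac{25}{4} + 4\right)^{2} = \left(\frac{41}{4}\right)^{2} = \frac{1681}{16} \approx 105.06$)
$N \left(-242\right) = \frac{1681}{16} \left(-242\right) = - \frac{203401}{8}$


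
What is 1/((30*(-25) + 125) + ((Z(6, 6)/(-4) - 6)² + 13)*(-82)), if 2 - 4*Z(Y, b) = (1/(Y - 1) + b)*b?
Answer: -25/71877 ≈ -0.00034782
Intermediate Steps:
Z(Y, b) = ½ - b*(b + 1/(-1 + Y))/4 (Z(Y, b) = ½ - (1/(Y - 1) + b)*b/4 = ½ - (1/(-1 + Y) + b)*b/4 = ½ - (b + 1/(-1 + Y))*b/4 = ½ - b*(b + 1/(-1 + Y))/4)
1/((30*(-25) + 125) + ((Z(6, 6)/(-4) - 6)² + 13)*(-82)) = 1/((30*(-25) + 125) + ((((-2 + 6² - 1*6 + 2*6 - 1*6*6²)/(4*(-1 + 6)))/(-4) - 6)² + 13)*(-82)) = 1/((-750 + 125) + ((((¼)*(-2 + 36 - 6 + 12 - 1*6*36)/5)*(-¼) - 6)² + 13)*(-82)) = 1/(-625 + ((((¼)*(⅕)*(-2 + 36 - 6 + 12 - 216))*(-¼) - 6)² + 13)*(-82)) = 1/(-625 + ((((¼)*(⅕)*(-176))*(-¼) - 6)² + 13)*(-82)) = 1/(-625 + ((-44/5*(-¼) - 6)² + 13)*(-82)) = 1/(-625 + ((11/5 - 6)² + 13)*(-82)) = 1/(-625 + ((-19/5)² + 13)*(-82)) = 1/(-625 + (361/25 + 13)*(-82)) = 1/(-625 + (686/25)*(-82)) = 1/(-625 - 56252/25) = 1/(-71877/25) = -25/71877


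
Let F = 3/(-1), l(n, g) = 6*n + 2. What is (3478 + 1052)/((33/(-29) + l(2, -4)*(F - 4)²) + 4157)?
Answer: 65685/70207 ≈ 0.93559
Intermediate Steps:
l(n, g) = 2 + 6*n
F = -3 (F = 3*(-1) = -3)
(3478 + 1052)/((33/(-29) + l(2, -4)*(F - 4)²) + 4157) = (3478 + 1052)/((33/(-29) + (2 + 6*2)*(-3 - 4)²) + 4157) = 4530/((33*(-1/29) + (2 + 12)*(-7)²) + 4157) = 4530/((-33/29 + 14*49) + 4157) = 4530/((-33/29 + 686) + 4157) = 4530/(19861/29 + 4157) = 4530/(140414/29) = 4530*(29/140414) = 65685/70207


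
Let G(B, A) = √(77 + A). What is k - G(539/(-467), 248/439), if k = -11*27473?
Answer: -302203 - √14948389/439 ≈ -3.0221e+5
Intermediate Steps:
k = -302203
k - G(539/(-467), 248/439) = -302203 - √(77 + 248/439) = -302203 - √(34051/439) = -302203 - √14948389/439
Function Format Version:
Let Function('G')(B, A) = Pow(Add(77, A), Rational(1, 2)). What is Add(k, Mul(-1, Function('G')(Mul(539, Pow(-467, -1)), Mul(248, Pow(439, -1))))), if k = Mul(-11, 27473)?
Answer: Add(-302203, Mul(Rational(-1, 439), Pow(14948389, Rational(1, 2)))) ≈ -3.0221e+5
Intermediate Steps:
k = -302203
Add(k, Mul(-1, Function('G')(Mul(539, Pow(-467, -1)), Mul(248, Pow(439, -1))))) = Add(-302203, Mul(-1, Pow(Add(77, Mul(248, Pow(439, -1))), Rational(1, 2)))) = Add(-302203, Mul(-1, Pow(Add(77, Mul(248, Rational(1, 439))), Rational(1, 2)))) = Add(-302203, Mul(-1, Pow(Add(77, Rational(248, 439)), Rational(1, 2)))) = Add(-302203, Mul(-1, Pow(Rational(34051, 439), Rational(1, 2)))) = Add(-302203, Mul(-1, Mul(Rational(1, 439), Pow(14948389, Rational(1, 2))))) = Add(-302203, Mul(Rational(-1, 439), Pow(14948389, Rational(1, 2))))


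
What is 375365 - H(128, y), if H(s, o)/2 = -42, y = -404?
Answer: 375449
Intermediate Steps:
H(s, o) = -84 (H(s, o) = 2*(-42) = -84)
375365 - H(128, y) = 375365 - 1*(-84) = 375365 + 84 = 375449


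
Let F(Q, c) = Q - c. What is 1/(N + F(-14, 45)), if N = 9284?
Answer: 1/9225 ≈ 0.00010840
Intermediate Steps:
1/(N + F(-14, 45)) = 1/(9284 + (-14 - 1*45)) = 1/(9284 + (-14 - 45)) = 1/(9284 - 59) = 1/9225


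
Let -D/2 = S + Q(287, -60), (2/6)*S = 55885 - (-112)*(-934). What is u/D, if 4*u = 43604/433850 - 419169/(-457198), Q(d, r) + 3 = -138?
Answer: 5935062713/6828558022356000 ≈ 8.6915e-7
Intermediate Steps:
Q(d, r) = -141 (Q(d, r) = -3 - 138 = -141)
S = -146169 (S = 3*(55885 - (-112)*(-934)) = 3*(55885 - 1*104608) = 3*(55885 - 104608) = 3*(-48723) = -146169)
D = 292620 (D = -2*(-146169 - 141) = -2*(-146310) = 292620)
u = 5935062713/23335923800 (u = (43604/433850 - 419169/(-457198))/4 = (43604*(1/433850) - 419169*(-1/457198))/4 = (21802/216925 + 24657/26894)/4 = (¼)*(5935062713/5833980950) = 5935062713/23335923800 ≈ 0.25433)
u/D = (5935062713/23335923800)/292620 = (5935062713/23335923800)*(1/292620) = 5935062713/6828558022356000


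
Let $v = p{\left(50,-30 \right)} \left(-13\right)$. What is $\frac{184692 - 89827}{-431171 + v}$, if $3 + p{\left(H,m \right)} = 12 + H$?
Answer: $- \frac{94865}{431938} \approx -0.21963$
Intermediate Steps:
$p{\left(H,m \right)} = 9 + H$ ($p{\left(H,m \right)} = -3 + \left(12 + H\right) = 9 + H$)
$v = -767$ ($v = \left(9 + 50\right) \left(-13\right) = 59 \left(-13\right) = -767$)
$\frac{184692 - 89827}{-431171 + v} = \frac{184692 - 89827}{-431171 - 767} = \frac{94865}{-431938} = 94865 \left(- \frac{1}{431938}\right) = - \frac{94865}{431938}$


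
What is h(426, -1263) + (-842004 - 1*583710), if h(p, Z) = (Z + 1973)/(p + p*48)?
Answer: -209579953/147 ≈ -1.4257e+6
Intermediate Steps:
h(p, Z) = (1973 + Z)/(49*p) (h(p, Z) = (1973 + Z)/(p + 48*p) = (1973 + Z)/((49*p)) = (1973 + Z)*(1/(49*p)) = (1973 + Z)/(49*p))
h(426, -1263) + (-842004 - 1*583710) = (1/49)*(1973 - 1263)/426 + (-842004 - 1*583710) = (1/49)*(1/426)*710 + (-842004 - 583710) = 5/147 - 1425714 = -209579953/147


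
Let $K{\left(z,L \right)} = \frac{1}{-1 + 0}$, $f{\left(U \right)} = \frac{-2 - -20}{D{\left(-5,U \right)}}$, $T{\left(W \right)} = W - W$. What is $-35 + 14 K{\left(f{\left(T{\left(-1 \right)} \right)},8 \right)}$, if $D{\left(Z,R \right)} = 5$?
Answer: $-49$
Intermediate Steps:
$T{\left(W \right)} = 0$
$f{\left(U \right)} = \frac{18}{5}$ ($f{\left(U \right)} = \frac{-2 - -20}{5} = \left(-2 + 20\right) \frac{1}{5} = 18 \cdot \frac{1}{5} = \frac{18}{5}$)
$K{\left(z,L \right)} = -1$ ($K{\left(z,L \right)} = \frac{1}{-1} = -1$)
$-35 + 14 K{\left(f{\left(T{\left(-1 \right)} \right)},8 \right)} = -35 + 14 \left(-1\right) = -35 - 14 = -49$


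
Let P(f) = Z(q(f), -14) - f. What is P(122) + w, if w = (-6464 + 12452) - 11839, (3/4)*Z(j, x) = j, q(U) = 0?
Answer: -5973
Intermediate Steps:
Z(j, x) = 4*j/3
P(f) = -f (P(f) = (4/3)*0 - f = 0 - f = -f)
w = -5851 (w = 5988 - 11839 = -5851)
P(122) + w = -1*122 - 5851 = -122 - 5851 = -5973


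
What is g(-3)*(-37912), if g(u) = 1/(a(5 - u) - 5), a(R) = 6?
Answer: -37912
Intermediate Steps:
g(u) = 1 (g(u) = 1/(6 - 5) = 1/1 = 1)
g(-3)*(-37912) = 1*(-37912) = -37912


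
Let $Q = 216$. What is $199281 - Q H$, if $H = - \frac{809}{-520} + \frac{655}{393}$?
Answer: $\frac{12908022}{65} \approx 1.9859 \cdot 10^{5}$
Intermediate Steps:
$H = \frac{5027}{1560}$ ($H = \left(-809\right) \left(- \frac{1}{520}\right) + 655 \cdot \frac{1}{393} = \frac{809}{520} + \frac{5}{3} = \frac{5027}{1560} \approx 3.2224$)
$199281 - Q H = 199281 - 216 \cdot \frac{5027}{1560} = 199281 - \frac{45243}{65} = \frac{12908022}{65}$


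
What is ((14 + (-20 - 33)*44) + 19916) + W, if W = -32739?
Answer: -15141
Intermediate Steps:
((14 + (-20 - 33)*44) + 19916) + W = ((14 + (-20 - 33)*44) + 19916) - 32739 = ((14 - 53*44) + 19916) - 32739 = ((14 - 2332) + 19916) - 32739 = (-2318 + 19916) - 32739 = 17598 - 32739 = -15141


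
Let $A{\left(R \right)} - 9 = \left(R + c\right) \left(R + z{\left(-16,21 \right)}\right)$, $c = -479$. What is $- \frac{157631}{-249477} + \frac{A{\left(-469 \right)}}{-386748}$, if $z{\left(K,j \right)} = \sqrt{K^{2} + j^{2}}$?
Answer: $- \frac{5551026581}{10720525644} + \frac{79 \sqrt{697}}{32229} \approx -0.45308$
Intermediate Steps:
$A{\left(R \right)} = 9 + \left(-479 + R\right) \left(R + \sqrt{697}\right)$ ($A{\left(R \right)} = 9 + \left(R - 479\right) \left(R + \sqrt{\left(-16\right)^{2} + 21^{2}}\right) = 9 + \left(-479 + R\right) \left(R + \sqrt{256 + 441}\right) = 9 + \left(-479 + R\right) \left(R + \sqrt{697}\right)$)
$- \frac{157631}{-249477} + \frac{A{\left(-469 \right)}}{-386748} = - \frac{157631}{-249477} + \frac{9 + \left(-469\right)^{2} - -224651 - 479 \sqrt{697} - 469 \sqrt{697}}{-386748} = \left(-157631\right) \left(- \frac{1}{249477}\right) + \left(9 + 219961 + 224651 - 479 \sqrt{697} - 469 \sqrt{697}\right) \left(- \frac{1}{386748}\right) = \frac{157631}{249477} + \left(444621 - 948 \sqrt{697}\right) \left(- \frac{1}{386748}\right) = \frac{157631}{249477} - \left(\frac{148207}{128916} - \frac{79 \sqrt{697}}{32229}\right) = - \frac{5551026581}{10720525644} + \frac{79 \sqrt{697}}{32229}$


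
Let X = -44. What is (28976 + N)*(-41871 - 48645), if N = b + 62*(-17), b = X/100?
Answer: -63183698124/25 ≈ -2.5273e+9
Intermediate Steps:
b = -11/25 (b = -44/100 = -44*1/100 = -11/25 ≈ -0.44000)
N = -26361/25 (N = -11/25 + 62*(-17) = -11/25 - 1054 = -26361/25 ≈ -1054.4)
(28976 + N)*(-41871 - 48645) = (28976 - 26361/25)*(-41871 - 48645) = (698039/25)*(-90516) = -63183698124/25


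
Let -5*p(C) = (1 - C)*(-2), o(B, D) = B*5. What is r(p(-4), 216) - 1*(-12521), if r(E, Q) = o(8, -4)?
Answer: 12561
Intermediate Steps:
o(B, D) = 5*B
p(C) = 2/5 - 2*C/5 (p(C) = -(1 - C)*(-2)/5 = -(-2 + 2*C)/5 = 2/5 - 2*C/5)
r(E, Q) = 40 (r(E, Q) = 5*8 = 40)
r(p(-4), 216) - 1*(-12521) = 40 - 1*(-12521) = 40 + 12521 = 12561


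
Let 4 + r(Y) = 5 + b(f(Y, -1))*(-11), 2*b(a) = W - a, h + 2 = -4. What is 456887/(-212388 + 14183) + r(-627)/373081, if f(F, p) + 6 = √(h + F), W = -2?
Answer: -170460021152/73946519605 + 11*I*√633/746162 ≈ -2.3052 + 0.0003709*I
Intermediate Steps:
h = -6 (h = -2 - 4 = -6)
f(F, p) = -6 + √(-6 + F)
b(a) = -1 - a/2 (b(a) = (-2 - a)/2 = -1 - a/2)
r(Y) = -21 + 11*√(-6 + Y)/2 (r(Y) = -4 + (5 + (-1 - (-6 + √(-6 + Y))/2)*(-11)) = -4 + (5 + (-1 + (3 - √(-6 + Y)/2))*(-11)) = -4 + (5 + (2 - √(-6 + Y)/2)*(-11)) = -4 + (5 + (-22 + 11*√(-6 + Y)/2)) = -4 + (-17 + 11*√(-6 + Y)/2) = -21 + 11*√(-6 + Y)/2)
456887/(-212388 + 14183) + r(-627)/373081 = 456887/(-212388 + 14183) + (-21 + 11*√(-6 - 627)/2)/373081 = 456887/(-198205) + (-21 + 11*√(-633)/2)*(1/373081) = 456887*(-1/198205) + (-21 + 11*(I*√633)/2)*(1/373081) = -456887/198205 + (-21 + 11*I*√633/2)*(1/373081) = -456887/198205 + (-21/373081 + 11*I*√633/746162) = -170460021152/73946519605 + 11*I*√633/746162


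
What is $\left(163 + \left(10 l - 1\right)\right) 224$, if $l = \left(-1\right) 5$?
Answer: $25088$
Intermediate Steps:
$l = -5$
$\left(163 + \left(10 l - 1\right)\right) 224 = \left(163 + \left(10 \left(-5\right) - 1\right)\right) 224 = \left(163 - 51\right) 224 = 112 \cdot 224 = 25088$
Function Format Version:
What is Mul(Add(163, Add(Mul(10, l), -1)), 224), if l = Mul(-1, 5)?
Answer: 25088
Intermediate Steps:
l = -5
Mul(Add(163, Add(Mul(10, l), -1)), 224) = Mul(Add(163, Add(Mul(10, -5), -1)), 224) = Mul(Add(163, Add(-50, -1)), 224) = Mul(Add(163, -51), 224) = Mul(112, 224) = 25088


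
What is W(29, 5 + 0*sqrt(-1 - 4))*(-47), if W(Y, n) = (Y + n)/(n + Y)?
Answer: -47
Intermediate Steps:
W(Y, n) = 1 (W(Y, n) = (Y + n)/(Y + n) = 1)
W(29, 5 + 0*sqrt(-1 - 4))*(-47) = 1*(-47) = -47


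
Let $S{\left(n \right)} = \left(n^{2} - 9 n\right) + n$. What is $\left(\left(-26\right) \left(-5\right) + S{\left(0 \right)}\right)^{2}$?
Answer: $16900$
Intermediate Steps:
$S{\left(n \right)} = n^{2} - 8 n$
$\left(\left(-26\right) \left(-5\right) + S{\left(0 \right)}\right)^{2} = \left(\left(-26\right) \left(-5\right) + 0 \left(-8 + 0\right)\right)^{2} = \left(130 + 0 \left(-8\right)\right)^{2} = \left(130 + 0\right)^{2} = 130^{2} = 16900$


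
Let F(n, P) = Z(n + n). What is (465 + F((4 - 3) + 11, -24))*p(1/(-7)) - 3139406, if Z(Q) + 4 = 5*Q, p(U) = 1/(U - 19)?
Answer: -420684471/134 ≈ -3.1394e+6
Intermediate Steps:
p(U) = 1/(-19 + U)
Z(Q) = -4 + 5*Q
F(n, P) = -4 + 10*n (F(n, P) = -4 + 5*(n + n) = -4 + 5*(2*n) = -4 + 10*n)
(465 + F((4 - 3) + 11, -24))*p(1/(-7)) - 3139406 = (465 + (-4 + 10*((4 - 3) + 11)))/(-19 + 1/(-7)) - 3139406 = (465 + (-4 + 10*(1 + 11)))/(-19 - 1/7) - 3139406 = (465 + (-4 + 10*12))/(-134/7) - 3139406 = (465 + (-4 + 120))*(-7/134) - 3139406 = (465 + 116)*(-7/134) - 3139406 = 581*(-7/134) - 3139406 = -4067/134 - 3139406 = -420684471/134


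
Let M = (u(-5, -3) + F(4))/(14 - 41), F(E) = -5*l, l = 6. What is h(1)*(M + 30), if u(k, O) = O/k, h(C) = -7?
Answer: -9793/45 ≈ -217.62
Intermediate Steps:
F(E) = -30 (F(E) = -5*6 = -30)
M = 49/45 (M = (-3/(-5) - 30)/(14 - 41) = (-3*(-1/5) - 30)/(-27) = (3/5 - 30)*(-1/27) = -147/5*(-1/27) = 49/45 ≈ 1.0889)
h(1)*(M + 30) = -7*(49/45 + 30) = -7*1399/45 = -9793/45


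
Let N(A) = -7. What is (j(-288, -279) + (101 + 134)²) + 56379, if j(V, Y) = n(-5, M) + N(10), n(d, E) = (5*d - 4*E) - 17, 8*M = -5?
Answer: 223115/2 ≈ 1.1156e+5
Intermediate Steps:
M = -5/8 (M = (⅛)*(-5) = -5/8 ≈ -0.62500)
n(d, E) = -17 - 4*E + 5*d (n(d, E) = (-4*E + 5*d) - 17 = -17 - 4*E + 5*d)
j(V, Y) = -93/2 (j(V, Y) = (-17 - 4*(-5/8) + 5*(-5)) - 7 = (-17 + 5/2 - 25) - 7 = -79/2 - 7 = -93/2)
(j(-288, -279) + (101 + 134)²) + 56379 = (-93/2 + (101 + 134)²) + 56379 = (-93/2 + 235²) + 56379 = (-93/2 + 55225) + 56379 = 110357/2 + 56379 = 223115/2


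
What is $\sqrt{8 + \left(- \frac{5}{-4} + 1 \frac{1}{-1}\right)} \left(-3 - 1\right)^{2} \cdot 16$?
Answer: $128 \sqrt{33} \approx 735.3$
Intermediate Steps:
$\sqrt{8 + \left(- \frac{5}{-4} + 1 \frac{1}{-1}\right)} \left(-3 - 1\right)^{2} \cdot 16 = \sqrt{8 + \left(\left(-5\right) \left(- \frac{1}{4}\right) + 1 \left(-1\right)\right)} \left(-4\right)^{2} \cdot 16 = \sqrt{8 + \left(\frac{5}{4} - 1\right)} 16 \cdot 16 = \sqrt{8 + \frac{1}{4}} \cdot 16 \cdot 16 = \sqrt{\frac{33}{4}} \cdot 16 \cdot 16 = \frac{\sqrt{33}}{2} \cdot 16 \cdot 16 = 8 \sqrt{33} \cdot 16 = 128 \sqrt{33}$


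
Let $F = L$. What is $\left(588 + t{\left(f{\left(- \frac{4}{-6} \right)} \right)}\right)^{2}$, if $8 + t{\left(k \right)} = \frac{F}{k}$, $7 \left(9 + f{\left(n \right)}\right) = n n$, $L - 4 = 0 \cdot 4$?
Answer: $\frac{106463858944}{316969} \approx 3.3588 \cdot 10^{5}$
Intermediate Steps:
$L = 4$ ($L = 4 + 0 \cdot 4 = 4 + 0 = 4$)
$F = 4$
$f{\left(n \right)} = -9 + \frac{n^{2}}{7}$ ($f{\left(n \right)} = -9 + \frac{n n}{7} = -9 + \frac{n^{2}}{7}$)
$t{\left(k \right)} = -8 + \frac{4}{k}$
$\left(588 + t{\left(f{\left(- \frac{4}{-6} \right)} \right)}\right)^{2} = \left(588 - \left(8 - \frac{4}{-9 + \frac{\left(- \frac{4}{-6}\right)^{2}}{7}}\right)\right)^{2} = \left(588 - \left(8 - \frac{4}{-9 + \frac{\left(\left(-4\right) \left(- \frac{1}{6}\right)\right)^{2}}{7}}\right)\right)^{2} = \left(588 - \left(8 - \frac{4}{-9 + \frac{\left(\frac{2}{3}\right)^{2}}{7}}\right)\right)^{2} = \left(588 - \left(8 - \frac{4}{-9 + \frac{1}{7} \cdot \frac{4}{9}}\right)\right)^{2} = \left(588 - \left(8 - \frac{4}{-9 + \frac{4}{63}}\right)\right)^{2} = \left(588 - \left(8 - \frac{4}{- \frac{563}{63}}\right)\right)^{2} = \left(588 + \left(-8 + 4 \left(- \frac{63}{563}\right)\right)\right)^{2} = \left(588 - \frac{4756}{563}\right)^{2} = \left(\frac{326288}{563}\right)^{2} = \frac{106463858944}{316969}$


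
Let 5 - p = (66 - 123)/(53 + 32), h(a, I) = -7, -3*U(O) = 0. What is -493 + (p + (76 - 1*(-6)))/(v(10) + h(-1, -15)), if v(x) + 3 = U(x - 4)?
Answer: -213251/425 ≈ -501.77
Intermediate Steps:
U(O) = 0 (U(O) = -⅓*0 = 0)
v(x) = -3 (v(x) = -3 + 0 = -3)
p = 482/85 (p = 5 - (66 - 123)/(53 + 32) = 5 - (-57)/85 = 5 - 1*(-57/85) = 5 + 57/85 = 482/85 ≈ 5.6706)
-493 + (p + (76 - 1*(-6)))/(v(10) + h(-1, -15)) = -493 + (482/85 + (76 - 1*(-6)))/(-3 - 7) = -493 + (482/85 + (76 + 6))/(-10) = -493 + (482/85 + 82)*(-⅒) = -493 + (7452/85)*(-⅒) = -493 - 3726/425 = -213251/425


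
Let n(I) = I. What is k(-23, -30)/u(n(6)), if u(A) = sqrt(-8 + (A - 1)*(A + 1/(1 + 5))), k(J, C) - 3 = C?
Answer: -27*sqrt(822)/137 ≈ -5.6504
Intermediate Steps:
k(J, C) = 3 + C
u(A) = sqrt(-8 + (-1 + A)*(1/6 + A)) (u(A) = sqrt(-8 + (-1 + A)*(A + 1/6)) = sqrt(-8 + (-1 + A)*(1/6 + A)))
k(-23, -30)/u(n(6)) = (3 - 30)/((sqrt(-294 - 30*6 + 36*6**2)/6)) = -27*6/sqrt(-294 - 180 + 36*36) = -27*6/sqrt(-294 - 180 + 1296) = -27*sqrt(822)/137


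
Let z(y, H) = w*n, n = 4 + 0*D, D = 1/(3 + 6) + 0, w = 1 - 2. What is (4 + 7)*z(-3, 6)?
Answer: -44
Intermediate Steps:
w = -1
D = ⅑ (D = 1/9 + 0 = ⅑ + 0 = ⅑ ≈ 0.11111)
n = 4 (n = 4 + 0*(⅑) = 4 + 0 = 4)
z(y, H) = -4 (z(y, H) = -1*4 = -4)
(4 + 7)*z(-3, 6) = (4 + 7)*(-4) = 11*(-4) = -44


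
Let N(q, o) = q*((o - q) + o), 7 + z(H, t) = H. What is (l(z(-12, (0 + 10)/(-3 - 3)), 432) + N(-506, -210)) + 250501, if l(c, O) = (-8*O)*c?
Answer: 272649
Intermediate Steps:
z(H, t) = -7 + H
l(c, O) = -8*O*c
N(q, o) = q*(-q + 2*o)
(l(z(-12, (0 + 10)/(-3 - 3)), 432) + N(-506, -210)) + 250501 = (-8*432*(-7 - 12) - 506*(-1*(-506) + 2*(-210))) + 250501 = (-8*432*(-19) - 506*(506 - 420)) + 250501 = (65664 - 506*86) + 250501 = (65664 - 43516) + 250501 = 22148 + 250501 = 272649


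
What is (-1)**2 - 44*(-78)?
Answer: 3433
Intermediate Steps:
(-1)**2 - 44*(-78) = 1 + 3432 = 3433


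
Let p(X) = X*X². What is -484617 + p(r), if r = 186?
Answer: 5950239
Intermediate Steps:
p(X) = X³
-484617 + p(r) = -484617 + 186³ = -484617 + 6434856 = 5950239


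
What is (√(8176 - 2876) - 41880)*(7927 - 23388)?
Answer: 647506680 - 154610*√53 ≈ 6.4638e+8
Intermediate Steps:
(√(8176 - 2876) - 41880)*(7927 - 23388) = (√5300 - 41880)*(-15461) = (10*√53 - 41880)*(-15461) = (-41880 + 10*√53)*(-15461) = 647506680 - 154610*√53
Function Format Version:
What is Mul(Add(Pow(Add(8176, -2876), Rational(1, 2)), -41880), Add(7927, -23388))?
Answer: Add(647506680, Mul(-154610, Pow(53, Rational(1, 2)))) ≈ 6.4638e+8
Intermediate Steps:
Mul(Add(Pow(Add(8176, -2876), Rational(1, 2)), -41880), Add(7927, -23388)) = Mul(Add(Pow(5300, Rational(1, 2)), -41880), -15461) = Mul(Add(Mul(10, Pow(53, Rational(1, 2))), -41880), -15461) = Mul(Add(-41880, Mul(10, Pow(53, Rational(1, 2)))), -15461) = Add(647506680, Mul(-154610, Pow(53, Rational(1, 2))))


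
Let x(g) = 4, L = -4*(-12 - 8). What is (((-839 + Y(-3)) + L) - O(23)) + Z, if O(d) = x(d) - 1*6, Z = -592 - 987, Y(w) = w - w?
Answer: -2336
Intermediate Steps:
Y(w) = 0
L = 80 (L = -4*(-20) = 80)
Z = -1579
O(d) = -2 (O(d) = 4 - 1*6 = 4 - 6 = -2)
(((-839 + Y(-3)) + L) - O(23)) + Z = (((-839 + 0) + 80) - 1*(-2)) - 1579 = ((-839 + 80) + 2) - 1579 = (-759 + 2) - 1579 = -757 - 1579 = -2336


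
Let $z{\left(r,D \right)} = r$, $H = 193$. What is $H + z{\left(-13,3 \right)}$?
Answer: $180$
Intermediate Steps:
$H + z{\left(-13,3 \right)} = 193 - 13 = 180$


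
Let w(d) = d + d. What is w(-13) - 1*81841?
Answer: -81867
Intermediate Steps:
w(d) = 2*d
w(-13) - 1*81841 = 2*(-13) - 1*81841 = -26 - 81841 = -81867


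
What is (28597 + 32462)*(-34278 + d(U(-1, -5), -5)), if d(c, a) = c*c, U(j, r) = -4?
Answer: -2092003458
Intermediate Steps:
d(c, a) = c²
(28597 + 32462)*(-34278 + d(U(-1, -5), -5)) = (28597 + 32462)*(-34278 + (-4)²) = 61059*(-34278 + 16) = 61059*(-34262) = -2092003458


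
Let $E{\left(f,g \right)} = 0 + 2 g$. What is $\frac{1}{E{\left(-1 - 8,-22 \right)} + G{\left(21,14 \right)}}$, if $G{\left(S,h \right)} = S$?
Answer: $- \frac{1}{23} \approx -0.043478$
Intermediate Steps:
$E{\left(f,g \right)} = 2 g$
$\frac{1}{E{\left(-1 - 8,-22 \right)} + G{\left(21,14 \right)}} = \frac{1}{2 \left(-22\right) + 21} = \frac{1}{-44 + 21} = \frac{1}{-23} = - \frac{1}{23}$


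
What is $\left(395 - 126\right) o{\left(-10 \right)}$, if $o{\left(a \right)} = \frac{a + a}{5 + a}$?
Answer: $1076$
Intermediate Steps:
$o{\left(a \right)} = \frac{2 a}{5 + a}$
$\left(395 - 126\right) o{\left(-10 \right)} = \left(395 - 126\right) 2 \left(-10\right) \frac{1}{5 - 10} = 269 \cdot 2 \left(-10\right) \frac{1}{-5} = 269 \cdot 2 \left(-10\right) \left(- \frac{1}{5}\right) = 269 \cdot 4 = 1076$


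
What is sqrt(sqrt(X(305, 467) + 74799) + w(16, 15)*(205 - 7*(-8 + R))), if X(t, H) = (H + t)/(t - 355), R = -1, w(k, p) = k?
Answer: sqrt(107200 + 5*sqrt(1869589))/5 ≈ 67.539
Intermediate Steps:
X(t, H) = (H + t)/(-355 + t)
sqrt(sqrt(X(305, 467) + 74799) + w(16, 15)*(205 - 7*(-8 + R))) = sqrt(sqrt((467 + 305)/(-355 + 305) + 74799) + 16*(205 - 7*(-8 - 1))) = sqrt(sqrt(772/(-50) + 74799) + 16*(205 - 7*(-9))) = sqrt(sqrt(-1/50*772 + 74799) + 16*(205 + 63)) = sqrt(sqrt(-386/25 + 74799) + 16*268) = sqrt(sqrt(1869589/25) + 4288) = sqrt(sqrt(1869589)/5 + 4288) = sqrt(4288 + sqrt(1869589)/5)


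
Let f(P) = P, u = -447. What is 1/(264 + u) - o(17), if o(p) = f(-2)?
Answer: 365/183 ≈ 1.9945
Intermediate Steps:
o(p) = -2
1/(264 + u) - o(17) = 1/(264 - 447) - 1*(-2) = 1/(-183) + 2 = -1/183 + 2 = 365/183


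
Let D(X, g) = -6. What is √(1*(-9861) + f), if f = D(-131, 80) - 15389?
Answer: 2*I*√6314 ≈ 158.92*I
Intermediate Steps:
f = -15395 (f = -6 - 15389 = -15395)
√(1*(-9861) + f) = √(1*(-9861) - 15395) = √(-9861 - 15395) = √(-25256) = 2*I*√6314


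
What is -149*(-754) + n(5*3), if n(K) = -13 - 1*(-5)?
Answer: 112338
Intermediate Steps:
n(K) = -8 (n(K) = -13 + 5 = -8)
-149*(-754) + n(5*3) = -149*(-754) - 8 = 112346 - 8 = 112338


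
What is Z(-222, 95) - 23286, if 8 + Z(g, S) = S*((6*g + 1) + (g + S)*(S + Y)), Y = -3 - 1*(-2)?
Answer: -1283849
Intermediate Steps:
Y = -1 (Y = -3 + 2 = -1)
Z(g, S) = -8 + S*(1 + 6*g + (-1 + S)*(S + g)) (Z(g, S) = -8 + S*((6*g + 1) + (g + S)*(S - 1)) = -8 + S*((1 + 6*g) + (S + g)*(-1 + S)) = -8 + S*((1 + 6*g) + (-1 + S)*(S + g)) = -8 + S*(1 + 6*g + (-1 + S)*(S + g)))
Z(-222, 95) - 23286 = (-8 + 95 + 95**3 - 1*95**2 - 222*95**2 + 5*95*(-222)) - 23286 = (-8 + 95 + 857375 - 1*9025 - 222*9025 - 105450) - 23286 = (-8 + 95 + 857375 - 9025 - 2003550 - 105450) - 23286 = -1260563 - 23286 = -1283849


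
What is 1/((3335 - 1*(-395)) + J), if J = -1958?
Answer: 1/1772 ≈ 0.00056433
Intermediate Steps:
1/((3335 - 1*(-395)) + J) = 1/((3335 - 1*(-395)) - 1958) = 1/((3335 + 395) - 1958) = 1/(3730 - 1958) = 1/1772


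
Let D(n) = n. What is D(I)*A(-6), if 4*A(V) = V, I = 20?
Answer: -30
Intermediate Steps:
A(V) = V/4
D(I)*A(-6) = 20*((¼)*(-6)) = 20*(-3/2) = -30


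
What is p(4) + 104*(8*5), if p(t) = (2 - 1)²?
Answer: 4161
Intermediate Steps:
p(t) = 1 (p(t) = 1² = 1)
p(4) + 104*(8*5) = 1 + 104*(8*5) = 1 + 104*40 = 1 + 4160 = 4161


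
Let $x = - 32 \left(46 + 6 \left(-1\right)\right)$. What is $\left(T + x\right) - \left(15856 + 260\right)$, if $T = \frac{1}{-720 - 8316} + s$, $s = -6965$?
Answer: $- \frac{220125997}{9036} \approx -24361.0$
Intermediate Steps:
$T = - \frac{62935741}{9036}$ ($T = \frac{1}{-720 - 8316} - 6965 = \frac{1}{-9036} - 6965 = - \frac{1}{9036} - 6965 = - \frac{62935741}{9036} \approx -6965.0$)
$x = -1280$ ($x = - 32 \left(46 - 6\right) = \left(-32\right) 40 = -1280$)
$\left(T + x\right) - \left(15856 + 260\right) = \left(- \frac{62935741}{9036} - 1280\right) - \left(15856 + 260\right) = - \frac{74501821}{9036} - 16116 = - \frac{220125997}{9036}$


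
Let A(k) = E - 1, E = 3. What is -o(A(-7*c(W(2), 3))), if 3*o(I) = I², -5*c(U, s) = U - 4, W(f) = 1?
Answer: -4/3 ≈ -1.3333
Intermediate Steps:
c(U, s) = ⅘ - U/5 (c(U, s) = -(U - 4)/5 = -(-4 + U)/5 = ⅘ - U/5)
A(k) = 2 (A(k) = 3 - 1 = 2)
o(I) = I²/3
-o(A(-7*c(W(2), 3))) = -2²/3 = -4/3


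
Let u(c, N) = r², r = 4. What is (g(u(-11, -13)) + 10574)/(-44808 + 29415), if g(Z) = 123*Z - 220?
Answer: -12322/15393 ≈ -0.80049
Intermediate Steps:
u(c, N) = 16 (u(c, N) = 4² = 16)
g(Z) = -220 + 123*Z
(g(u(-11, -13)) + 10574)/(-44808 + 29415) = ((-220 + 123*16) + 10574)/(-44808 + 29415) = ((-220 + 1968) + 10574)/(-15393) = (1748 + 10574)*(-1/15393) = 12322*(-1/15393) = -12322/15393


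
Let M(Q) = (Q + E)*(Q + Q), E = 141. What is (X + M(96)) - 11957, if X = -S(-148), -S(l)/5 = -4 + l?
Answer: 32787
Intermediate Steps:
M(Q) = 2*Q*(141 + Q) (M(Q) = (Q + 141)*(Q + Q) = (141 + Q)*(2*Q) = 2*Q*(141 + Q))
S(l) = 20 - 5*l (S(l) = -5*(-4 + l) = 20 - 5*l)
X = -760 (X = -(20 - 5*(-148)) = -(20 + 740) = -1*760 = -760)
(X + M(96)) - 11957 = (-760 + 2*96*(141 + 96)) - 11957 = (-760 + 2*96*237) - 11957 = (-760 + 45504) - 11957 = 44744 - 11957 = 32787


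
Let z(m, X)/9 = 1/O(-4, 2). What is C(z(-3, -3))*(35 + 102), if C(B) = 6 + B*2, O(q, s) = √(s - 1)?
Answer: 3288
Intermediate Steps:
O(q, s) = √(-1 + s)
z(m, X) = 9 (z(m, X) = 9/(√(-1 + 2)) = 9/(√1) = 9/1 = 9*1 = 9)
C(B) = 6 + 2*B
C(z(-3, -3))*(35 + 102) = (6 + 2*9)*(35 + 102) = (6 + 18)*137 = 24*137 = 3288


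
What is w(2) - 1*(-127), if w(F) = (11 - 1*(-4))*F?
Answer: 157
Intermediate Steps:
w(F) = 15*F (w(F) = (11 + 4)*F = 15*F)
w(2) - 1*(-127) = 15*2 - 1*(-127) = 30 + 127 = 157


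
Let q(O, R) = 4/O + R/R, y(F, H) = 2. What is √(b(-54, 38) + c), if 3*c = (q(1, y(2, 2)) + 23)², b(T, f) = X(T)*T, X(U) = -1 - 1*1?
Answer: 2*√831/3 ≈ 19.218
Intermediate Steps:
X(U) = -2 (X(U) = -1 - 1 = -2)
b(T, f) = -2*T
q(O, R) = 1 + 4/O (q(O, R) = 4/O + 1 = 1 + 4/O)
c = 784/3 (c = ((4 + 1)/1 + 23)²/3 = (1*5 + 23)²/3 = (5 + 23)²/3 = (⅓)*28² = (⅓)*784 = 784/3 ≈ 261.33)
√(b(-54, 38) + c) = √(-2*(-54) + 784/3) = √(108 + 784/3) = √(1108/3) = 2*√831/3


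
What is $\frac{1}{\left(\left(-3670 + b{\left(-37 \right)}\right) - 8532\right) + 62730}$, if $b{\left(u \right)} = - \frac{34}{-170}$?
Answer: $\frac{5}{252641} \approx 1.9791 \cdot 10^{-5}$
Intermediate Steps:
$b{\left(u \right)} = \frac{1}{5}$ ($b{\left(u \right)} = \left(-34\right) \left(- \frac{1}{170}\right) = \frac{1}{5}$)
$\frac{1}{\left(\left(-3670 + b{\left(-37 \right)}\right) - 8532\right) + 62730} = \frac{1}{\left(\left(-3670 + \frac{1}{5}\right) - 8532\right) + 62730} = \frac{1}{\left(- \frac{18349}{5} - 8532\right) + 62730} = \frac{1}{- \frac{61009}{5} + 62730} = \frac{1}{\frac{252641}{5}} = \frac{5}{252641}$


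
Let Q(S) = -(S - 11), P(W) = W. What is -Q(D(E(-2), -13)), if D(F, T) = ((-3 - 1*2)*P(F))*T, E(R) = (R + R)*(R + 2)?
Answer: -11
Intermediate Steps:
E(R) = 2*R*(2 + R) (E(R) = (2*R)*(2 + R) = 2*R*(2 + R))
D(F, T) = -5*F*T (D(F, T) = ((-3 - 1*2)*F)*T = ((-3 - 2)*F)*T = (-5*F)*T = -5*F*T)
Q(S) = 11 - S (Q(S) = -(-11 + S) = 11 - S)
-Q(D(E(-2), -13)) = -(11 - (-5)*2*(-2)*(2 - 2)*(-13)) = -(11 - (-5)*2*(-2)*0*(-13)) = -(11 - (-5)*0*(-13)) = -(11 - 1*0) = -(11 + 0) = -1*11 = -11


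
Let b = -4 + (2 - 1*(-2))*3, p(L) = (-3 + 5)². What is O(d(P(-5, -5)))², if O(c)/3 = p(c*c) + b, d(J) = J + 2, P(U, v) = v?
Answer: 1296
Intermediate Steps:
p(L) = 4 (p(L) = 2² = 4)
d(J) = 2 + J
b = 8 (b = -4 + (2 + 2)*3 = -4 + 4*3 = -4 + 12 = 8)
O(c) = 36 (O(c) = 3*(4 + 8) = 3*12 = 36)
O(d(P(-5, -5)))² = 36² = 1296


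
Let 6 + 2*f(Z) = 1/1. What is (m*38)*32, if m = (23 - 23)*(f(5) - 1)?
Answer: 0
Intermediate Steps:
f(Z) = -5/2 (f(Z) = -3 + (1/2)/1 = -3 + (1/2)*1 = -3 + 1/2 = -5/2)
m = 0 (m = (23 - 23)*(-5/2 - 1) = 0*(-7/2) = 0)
(m*38)*32 = (0*38)*32 = 0*32 = 0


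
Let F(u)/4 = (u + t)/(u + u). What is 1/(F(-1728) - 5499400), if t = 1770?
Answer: -144/791913607 ≈ -1.8184e-7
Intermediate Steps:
F(u) = 2*(1770 + u)/u (F(u) = 4*((u + 1770)/(u + u)) = 4*((1770 + u)/((2*u))) = 4*((1770 + u)*(1/(2*u))) = 4*((1770 + u)/(2*u)) = 2*(1770 + u)/u)
1/(F(-1728) - 5499400) = 1/((2 + 3540/(-1728)) - 5499400) = 1/((2 + 3540*(-1/1728)) - 5499400) = 1/((2 - 295/144) - 5499400) = 1/(-7/144 - 5499400) = 1/(-791913607/144) = -144/791913607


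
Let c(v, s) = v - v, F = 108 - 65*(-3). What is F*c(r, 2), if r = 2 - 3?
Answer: 0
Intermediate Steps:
F = 303 (F = 108 + 195 = 303)
r = -1
c(v, s) = 0
F*c(r, 2) = 303*0 = 0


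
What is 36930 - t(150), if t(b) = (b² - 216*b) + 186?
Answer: 46644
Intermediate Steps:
t(b) = 186 + b² - 216*b
36930 - t(150) = 36930 - (186 + 150² - 216*150) = 36930 - (186 + 22500 - 32400) = 36930 - 1*(-9714) = 36930 + 9714 = 46644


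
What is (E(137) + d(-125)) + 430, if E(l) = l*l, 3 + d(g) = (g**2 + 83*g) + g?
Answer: 24321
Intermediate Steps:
d(g) = -3 + g**2 + 84*g (d(g) = -3 + ((g**2 + 83*g) + g) = -3 + (g**2 + 84*g) = -3 + g**2 + 84*g)
E(l) = l**2
(E(137) + d(-125)) + 430 = (137**2 + (-3 + (-125)**2 + 84*(-125))) + 430 = (18769 + (-3 + 15625 - 10500)) + 430 = (18769 + 5122) + 430 = 23891 + 430 = 24321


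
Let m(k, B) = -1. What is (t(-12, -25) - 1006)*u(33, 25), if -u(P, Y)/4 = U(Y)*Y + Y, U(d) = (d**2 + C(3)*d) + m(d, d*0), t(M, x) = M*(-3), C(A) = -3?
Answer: 53350000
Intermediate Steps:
t(M, x) = -3*M
U(d) = -1 + d**2 - 3*d (U(d) = (d**2 - 3*d) - 1 = -1 + d**2 - 3*d)
u(P, Y) = -4*Y - 4*Y*(-1 + Y**2 - 3*Y) (u(P, Y) = -4*((-1 + Y**2 - 3*Y)*Y + Y) = -4*(Y*(-1 + Y**2 - 3*Y) + Y) = -4*(Y + Y*(-1 + Y**2 - 3*Y)) = -4*Y - 4*Y*(-1 + Y**2 - 3*Y))
(t(-12, -25) - 1006)*u(33, 25) = (-3*(-12) - 1006)*(4*25**2*(3 - 1*25)) = (36 - 1006)*(4*625*(3 - 25)) = -3880*625*(-22) = -970*(-55000) = 53350000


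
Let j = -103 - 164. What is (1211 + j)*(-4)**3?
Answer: -60416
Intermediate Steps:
j = -267
(1211 + j)*(-4)**3 = (1211 - 267)*(-4)**3 = 944*(-64) = -60416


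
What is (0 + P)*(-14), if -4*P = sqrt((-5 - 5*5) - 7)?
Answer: 7*I*sqrt(37)/2 ≈ 21.29*I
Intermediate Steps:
P = -I*sqrt(37)/4 (P = -sqrt((-5 - 5*5) - 7)/4 = -sqrt((-5 - 25) - 7)/4 = -sqrt(-30 - 7)/4 = -I*sqrt(37)/4 ≈ -1.5207*I)
(0 + P)*(-14) = (0 - I*sqrt(37)/4)*(-14) = -I*sqrt(37)/4*(-14) = 7*I*sqrt(37)/2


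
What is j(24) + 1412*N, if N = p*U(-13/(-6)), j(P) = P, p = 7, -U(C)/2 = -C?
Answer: 128564/3 ≈ 42855.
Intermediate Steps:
U(C) = 2*C (U(C) = -(-2)*C = 2*C)
N = 91/3 (N = 7*(2*(-13/(-6))) = 7*(2*(-13*(-1/6))) = 7*(2*(13/6)) = 7*(13/3) = 91/3 ≈ 30.333)
j(24) + 1412*N = 24 + 1412*(91/3) = 24 + 128492/3 = 128564/3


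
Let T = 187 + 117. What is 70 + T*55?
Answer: 16790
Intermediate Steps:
T = 304
70 + T*55 = 70 + 304*55 = 70 + 16720 = 16790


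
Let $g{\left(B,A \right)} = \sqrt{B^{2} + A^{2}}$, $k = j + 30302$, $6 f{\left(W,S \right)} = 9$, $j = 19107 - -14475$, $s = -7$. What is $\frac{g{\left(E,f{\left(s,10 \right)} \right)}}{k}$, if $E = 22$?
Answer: $\frac{\sqrt{1945}}{127768} \approx 0.00034517$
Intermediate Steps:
$j = 33582$ ($j = 19107 + 14475 = 33582$)
$f{\left(W,S \right)} = \frac{3}{2}$ ($f{\left(W,S \right)} = \frac{1}{6} \cdot 9 = \frac{3}{2}$)
$k = 63884$ ($k = 33582 + 30302 = 63884$)
$g{\left(B,A \right)} = \sqrt{A^{2} + B^{2}}$
$\frac{g{\left(E,f{\left(s,10 \right)} \right)}}{k} = \frac{\sqrt{\left(\frac{3}{2}\right)^{2} + 22^{2}}}{63884} = \sqrt{\frac{9}{4} + 484} \cdot \frac{1}{63884} = \sqrt{\frac{1945}{4}} \cdot \frac{1}{63884} = \frac{\sqrt{1945}}{2} \cdot \frac{1}{63884} = \frac{\sqrt{1945}}{127768}$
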